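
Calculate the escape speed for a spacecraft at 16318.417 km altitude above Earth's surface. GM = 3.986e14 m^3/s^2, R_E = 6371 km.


r = 6371.0 + 16318.417 = 22689.4170 km = 2.2689417e+07 m
v_esc = sqrt(2*mu/r) = sqrt(2*3.986e14 / 2.2689417e+07)
v_esc = 5927.5056 m/s = 5.9275 km/s

5.9275 km/s


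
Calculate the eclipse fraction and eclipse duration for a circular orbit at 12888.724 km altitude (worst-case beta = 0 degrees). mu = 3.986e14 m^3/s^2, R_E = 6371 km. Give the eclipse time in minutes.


r = 19259.7240 km
T = 443.3381 min
Eclipse fraction = arcsin(R_E/r)/pi = arcsin(6371.0000/19259.7240)/pi
= arcsin(0.3307939)/pi = 0.1073165
Eclipse duration = 0.1073165 * 443.3381 = 47.5775 min

47.5775 minutes


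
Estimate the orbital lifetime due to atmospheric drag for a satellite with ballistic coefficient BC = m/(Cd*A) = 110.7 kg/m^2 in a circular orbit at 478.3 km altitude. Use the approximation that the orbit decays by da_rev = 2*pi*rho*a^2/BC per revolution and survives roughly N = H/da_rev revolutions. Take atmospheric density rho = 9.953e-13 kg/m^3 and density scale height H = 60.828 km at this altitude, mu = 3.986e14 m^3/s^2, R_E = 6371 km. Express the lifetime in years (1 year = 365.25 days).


a = R_E + alt = 6849.3000 km = 6.8493e+06 m
da_rev = 2*pi*rho*a^2/BC = 2*pi*9.953e-13*(6.8493e+06)^2/110.7 = 2.650200 m per revolution
N = H/da_rev = 60828.0000 m / 2.650200 m = 22952.2311 revolutions
P = 2*pi*sqrt(a^3/mu) = 5641.3170 s
lifetime = N*P = 22952.2311 * 5641.3170 = 1.2948081e+08 s = 1498.6205 days
years = 1498.6205 / 365.25 = 4.1030 years

4.1030 years


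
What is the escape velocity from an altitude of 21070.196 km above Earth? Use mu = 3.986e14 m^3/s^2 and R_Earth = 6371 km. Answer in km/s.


r = 6371.0 + 21070.196 = 27441.1960 km = 2.7441196e+07 m
v_esc = sqrt(2*mu/r) = sqrt(2*3.986e14 / 2.7441196e+07)
v_esc = 5389.9176 m/s = 5.3899 km/s

5.3899 km/s


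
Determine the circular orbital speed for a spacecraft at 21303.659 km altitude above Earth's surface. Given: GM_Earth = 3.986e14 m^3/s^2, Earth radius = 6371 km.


r = R_E + alt = 6371.0 + 21303.659 = 27674.6590 km = 2.7674659e+07 m
v = sqrt(mu/r) = sqrt(3.986e14 / 2.7674659e+07) = 3795.1374 m/s = 3.7951 km/s

3.7951 km/s


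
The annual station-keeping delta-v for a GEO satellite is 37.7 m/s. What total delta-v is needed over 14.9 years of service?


dV = rate * years = 37.7 * 14.9
dV = 561.7300 m/s

561.7300 m/s


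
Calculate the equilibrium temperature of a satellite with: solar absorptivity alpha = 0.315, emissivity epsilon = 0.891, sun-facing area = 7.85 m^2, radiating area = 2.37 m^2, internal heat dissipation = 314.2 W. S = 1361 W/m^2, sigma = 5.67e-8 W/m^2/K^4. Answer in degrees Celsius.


Numerator = alpha*S*A_sun + Q_int = 0.315*1361*7.85 + 314.2 = 3679.6127 W
Denominator = eps*sigma*A_rad = 0.891*5.67e-8*2.37 = 1.1973169e-07 W/K^4
T^4 = 3.0732154e+10 K^4
T = 418.6955 K = 145.5455 C

145.5455 degrees Celsius


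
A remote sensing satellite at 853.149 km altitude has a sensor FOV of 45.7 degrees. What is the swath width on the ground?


FOV = 45.7 deg = 0.7976155 rad
swath = 2 * alt * tan(FOV/2) = 2 * 853.149 * tan(0.3988077)
swath = 2 * 853.149 * 0.4213885
swath = 719.0144 km

719.0144 km


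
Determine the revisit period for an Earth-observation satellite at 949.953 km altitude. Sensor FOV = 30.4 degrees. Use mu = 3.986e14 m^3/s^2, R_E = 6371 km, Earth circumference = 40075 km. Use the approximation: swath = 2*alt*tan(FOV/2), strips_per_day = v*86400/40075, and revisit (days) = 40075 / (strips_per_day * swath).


swath = 2*949.953*tan(0.26529) = 516.1930 km
v = sqrt(mu/r) = 7378.7847 m/s = 7.3788 km/s
strips/day = v*86400/40075 = 7.3788*86400/40075 = 15.9083
coverage/day = strips * swath = 15.9083 * 516.1930 = 8211.7778 km
revisit = 40075 / 8211.7778 = 4.8802 days

4.8802 days


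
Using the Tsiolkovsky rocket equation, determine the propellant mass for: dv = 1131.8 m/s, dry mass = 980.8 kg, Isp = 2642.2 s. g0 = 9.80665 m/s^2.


ve = Isp * g0 = 2642.2 * 9.80665 = 25911.130630 m/s
mass ratio = exp(dv/ve) = exp(1131.8/25911.130630) = 1.04464809
m_prop = m_dry * (mr - 1) = 980.8 * (1.04464809 - 1)
m_prop = 43.7908 kg

43.7908 kg


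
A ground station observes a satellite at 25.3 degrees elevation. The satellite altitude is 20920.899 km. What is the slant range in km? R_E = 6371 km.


h = 20920.899 km, el = 25.3 deg
d = -R_E*sin(el) + sqrt((R_E*sin(el))^2 + 2*R_E*h + h^2)
d = -6371.0000*sin(0.4415683) + sqrt((6371.0000*0.4273579)^2 + 2*6371.0000*20920.899 + 20920.899^2)
d = 23954.4691 km

23954.4691 km


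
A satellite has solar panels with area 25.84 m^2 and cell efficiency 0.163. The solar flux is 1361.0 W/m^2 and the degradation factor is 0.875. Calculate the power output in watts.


P = area * eta * S * degradation
P = 25.84 * 0.163 * 1361.0 * 0.875
P = 5015.8702 W

5015.8702 W


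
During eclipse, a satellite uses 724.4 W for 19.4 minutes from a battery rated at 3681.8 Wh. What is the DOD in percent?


E_used = P * t / 60 = 724.4 * 19.4 / 60 = 234.2227 Wh
DOD = E_used / E_total * 100 = 234.2227 / 3681.8 * 100
DOD = 6.3616 %

6.3616 %


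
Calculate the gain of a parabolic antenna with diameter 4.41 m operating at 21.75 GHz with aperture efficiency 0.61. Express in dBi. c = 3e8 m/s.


lambda = c/f = 3e8 / 2.175e+10 = 0.0137931 m
G = eta*(pi*D/lambda)^2 = 0.61*(pi*4.41/0.0137931)^2
G = 615435.8239 (linear)
G = 10*log10(615435.8239) = 57.8918 dBi

57.8918 dBi


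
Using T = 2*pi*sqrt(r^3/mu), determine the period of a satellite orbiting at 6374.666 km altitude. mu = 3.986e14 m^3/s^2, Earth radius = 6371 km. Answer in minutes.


r = 12745.6660 km = 1.2745666e+07 m
T = 2*pi*sqrt(r^3/mu) = 2*pi*sqrt(2.070559e+21 / 3.986e14)
T = 14320.3958 s = 238.6733 min

238.6733 minutes


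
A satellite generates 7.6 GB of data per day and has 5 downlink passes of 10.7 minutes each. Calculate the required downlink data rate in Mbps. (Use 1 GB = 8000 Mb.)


total contact time = 5 * 10.7 * 60 = 3210.0000 s
data = 7.6 GB = 60800.0000 Mb
rate = 60800.0000 / 3210.0000 = 18.9408 Mbps

18.9408 Mbps


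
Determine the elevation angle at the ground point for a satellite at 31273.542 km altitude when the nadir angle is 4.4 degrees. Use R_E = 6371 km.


r = R_E + alt = 37644.5420 km
Law of sines in the satellite / Earth-center / ground-point triangle:
  sin(nadir)/R_E = sin(90 + el)/r  =>  cos(el) = (r/R_E)*sin(nadir)
cos(el) = (37644.5420 / 6371.0000) * sin(4.4 deg) = 0.4533123
el = arccos(0.4533123) = 63.0436 deg
(Earth-central angle = 90 - nadir - el = 22.5564 deg)

63.0436 degrees


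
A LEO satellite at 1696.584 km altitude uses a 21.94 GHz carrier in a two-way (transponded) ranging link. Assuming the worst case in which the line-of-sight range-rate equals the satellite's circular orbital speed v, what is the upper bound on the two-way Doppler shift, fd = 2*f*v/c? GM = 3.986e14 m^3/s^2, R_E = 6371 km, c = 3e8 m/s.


r = 8.067584e+06 m
v = sqrt(mu/r) = 7029.0543 m/s (worst-case radial velocity)
f = 21.94 GHz = 2.194e+10 Hz
fd = 2*f*v/c = 2*2.194e+10*7029.0543/3.0e+08
fd = 1.0281163e+06 Hz

1.0281e+06 Hz


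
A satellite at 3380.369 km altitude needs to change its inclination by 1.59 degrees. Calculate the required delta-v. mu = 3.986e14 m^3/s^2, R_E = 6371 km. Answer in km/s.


r = 9751.3690 km = 9.751369e+06 m
V = sqrt(mu/r) = 6393.4585 m/s
di = 1.59 deg = 0.02775074 rad
dV = 2*V*sin(di/2) = 2*6393.4585*sin(0.01387537)
dV = 177.4175 m/s = 0.1774175 km/s

0.1774 km/s


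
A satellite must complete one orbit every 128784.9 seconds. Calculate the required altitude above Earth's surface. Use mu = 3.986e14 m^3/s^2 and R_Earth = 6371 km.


T = 128784.9 s
r = (mu*T^2/(4*pi^2))^(1/3) = (3.986e14 * 128784.9^2 / (4*pi^2))^(1/3)
r = 5.5119146e+07 m = 55119.1463 km
alt = r - R_E = 55119.1463 - 6371 = 48748.1463 km

48748.1463 km


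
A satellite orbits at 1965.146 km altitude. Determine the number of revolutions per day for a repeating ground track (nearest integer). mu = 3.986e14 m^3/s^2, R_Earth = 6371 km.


r = 8.336146e+06 m
T = 2*pi*sqrt(r^3/mu) = 7574.5910 s = 126.2432 min
revs/day = 1440 / 126.2432 = 11.4066
Rounded: 11 revolutions per day

11 revolutions per day


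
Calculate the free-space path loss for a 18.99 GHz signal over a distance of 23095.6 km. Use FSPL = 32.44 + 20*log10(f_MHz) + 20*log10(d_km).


f = 18.99 GHz = 18990.0000 MHz
d = 23095.6 km
FSPL = 32.44 + 20*log10(18990.0000) + 20*log10(23095.6)
FSPL = 32.44 + 85.5705 + 87.2706
FSPL = 205.2811 dB

205.2811 dB


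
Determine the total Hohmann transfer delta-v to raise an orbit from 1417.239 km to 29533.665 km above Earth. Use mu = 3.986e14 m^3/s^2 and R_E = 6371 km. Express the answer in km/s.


r1 = 7788.2390 km = 7.788239e+06 m
r2 = 35904.6650 km = 3.5904665e+07 m
dv1 = sqrt(mu/r1)*(sqrt(2*r2/(r1+r2)) - 1) = 2017.3641 m/s
dv2 = sqrt(mu/r2)*(1 - sqrt(2*r1/(r1+r2))) = 1342.5083 m/s
total dv = |dv1| + |dv2| = 2017.3641 + 1342.5083 = 3359.8724 m/s = 3.3599 km/s

3.3599 km/s


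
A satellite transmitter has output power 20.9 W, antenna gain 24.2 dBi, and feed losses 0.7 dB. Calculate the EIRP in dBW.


Pt = 20.9 W = 13.2015 dBW
EIRP = Pt_dBW + Gt - losses = 13.2015 + 24.2 - 0.7 = 36.7015 dBW

36.7015 dBW


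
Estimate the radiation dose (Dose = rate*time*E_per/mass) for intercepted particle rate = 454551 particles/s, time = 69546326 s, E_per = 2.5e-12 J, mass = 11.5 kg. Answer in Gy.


Total energy deposited = rate * time * E_per
  = 454551 * 69546326 * 2.5e-12 = 79.0309 J
Dose = E_total / mass = 79.0309 / 11.5
Dose = 6.8723 Gy

6.8723 Gy


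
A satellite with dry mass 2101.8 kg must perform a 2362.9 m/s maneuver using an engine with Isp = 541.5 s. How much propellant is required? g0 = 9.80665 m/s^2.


ve = Isp * g0 = 541.5 * 9.80665 = 5310.300975 m/s
mass ratio = exp(dv/ve) = exp(2362.9/5310.300975) = 1.56043615
m_prop = m_dry * (mr - 1) = 2101.8 * (1.56043615 - 1)
m_prop = 1177.9247 kg

1177.9247 kg


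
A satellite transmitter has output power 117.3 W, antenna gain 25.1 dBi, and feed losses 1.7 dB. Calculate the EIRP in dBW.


Pt = 117.3 W = 20.6930 dBW
EIRP = Pt_dBW + Gt - losses = 20.6930 + 25.1 - 1.7 = 44.0930 dBW

44.0930 dBW


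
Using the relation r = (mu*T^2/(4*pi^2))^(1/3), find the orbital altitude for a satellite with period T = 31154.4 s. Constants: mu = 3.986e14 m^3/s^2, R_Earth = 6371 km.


T = 31154.4 s
r = (mu*T^2/(4*pi^2))^(1/3) = (3.986e14 * 31154.4^2 / (4*pi^2))^(1/3)
r = 2.139959e+07 m = 21399.5897 km
alt = r - R_E = 21399.5897 - 6371 = 15028.5897 km

15028.5897 km


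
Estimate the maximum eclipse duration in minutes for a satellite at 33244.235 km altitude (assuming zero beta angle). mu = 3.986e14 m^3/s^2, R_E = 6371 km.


r = 39615.2350 km
T = 1307.8361 min
Eclipse fraction = arcsin(R_E/r)/pi = arcsin(6371.0000/39615.2350)/pi
= arcsin(0.160822)/pi = 0.0514145
Eclipse duration = 0.0514145 * 1307.8361 = 67.2417 min

67.2417 minutes


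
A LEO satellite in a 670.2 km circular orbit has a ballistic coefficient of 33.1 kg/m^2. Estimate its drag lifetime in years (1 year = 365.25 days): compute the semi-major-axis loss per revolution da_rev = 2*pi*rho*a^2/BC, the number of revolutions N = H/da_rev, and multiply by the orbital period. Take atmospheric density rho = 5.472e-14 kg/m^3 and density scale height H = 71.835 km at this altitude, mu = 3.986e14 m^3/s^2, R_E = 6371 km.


a = R_E + alt = 7041.2000 km = 7.0412e+06 m
da_rev = 2*pi*rho*a^2/BC = 2*pi*5.472e-14*(7.0412e+06)^2/33.1 = 0.51498114 m per revolution
N = H/da_rev = 71835.0000 m / 0.51498114 m = 139490.5454 revolutions
P = 2*pi*sqrt(a^3/mu) = 5880.0530 s
lifetime = N*P = 139490.5454 * 5880.0530 = 8.202118e+08 s = 9493.1921 days
years = 9493.1921 / 365.25 = 25.9909 years

25.9909 years


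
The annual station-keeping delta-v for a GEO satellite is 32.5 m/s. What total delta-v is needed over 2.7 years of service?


dV = rate * years = 32.5 * 2.7
dV = 87.7500 m/s

87.7500 m/s


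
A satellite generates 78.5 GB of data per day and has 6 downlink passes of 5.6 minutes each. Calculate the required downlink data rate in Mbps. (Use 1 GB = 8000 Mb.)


total contact time = 6 * 5.6 * 60 = 2016.0000 s
data = 78.5 GB = 628000.0000 Mb
rate = 628000.0000 / 2016.0000 = 311.5079 Mbps

311.5079 Mbps


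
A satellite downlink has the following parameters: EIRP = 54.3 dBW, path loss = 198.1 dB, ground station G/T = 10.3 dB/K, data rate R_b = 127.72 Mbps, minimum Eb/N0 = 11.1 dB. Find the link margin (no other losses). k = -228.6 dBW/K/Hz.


C/N0 = EIRP - FSPL + G/T - k = 54.3 - 198.1 + 10.3 - (-228.6)
C/N0 = 95.1000 dB-Hz
R_b = 127.72 Mbps = 1.2772e+08 bps -> 10*log10(R_b) = 81.0626 dB-Hz
Eb/N0 = C/N0 - 10*log10(R_b) = 95.1000 - 81.0626 = 14.0374 dB
Margin = Eb/N0 - Eb/N0_req = 14.0374 - 11.1 = 2.9374 dB (link closes)

2.9374 dB


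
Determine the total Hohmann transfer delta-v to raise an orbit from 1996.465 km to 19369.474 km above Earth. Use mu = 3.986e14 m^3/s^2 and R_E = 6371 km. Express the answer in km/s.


r1 = 8367.4650 km = 8.367465e+06 m
r2 = 25740.4740 km = 2.5740474e+07 m
dv1 = sqrt(mu/r1)*(sqrt(2*r2/(r1+r2)) - 1) = 1577.4928 m/s
dv2 = sqrt(mu/r2)*(1 - sqrt(2*r1/(r1+r2))) = 1178.7268 m/s
total dv = |dv1| + |dv2| = 1577.4928 + 1178.7268 = 2756.2197 m/s = 2.7562 km/s

2.7562 km/s


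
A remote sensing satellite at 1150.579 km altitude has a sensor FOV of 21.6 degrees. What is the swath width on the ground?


FOV = 21.6 deg = 0.3769911 rad
swath = 2 * alt * tan(FOV/2) = 2 * 1150.579 * tan(0.1884956)
swath = 2 * 1150.579 * 0.1907602
swath = 438.9694 km

438.9694 km


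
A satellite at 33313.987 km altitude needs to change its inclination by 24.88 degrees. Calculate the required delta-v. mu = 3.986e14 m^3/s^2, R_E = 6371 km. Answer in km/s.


r = 39684.9870 km = 3.9684987e+07 m
V = sqrt(mu/r) = 3169.2429 m/s
di = 24.88 deg = 0.4342379 rad
dV = 2*V*sin(di/2) = 2*3169.2429*sin(0.217119)
dV = 1365.4184 m/s = 1.3654 km/s

1.3654 km/s


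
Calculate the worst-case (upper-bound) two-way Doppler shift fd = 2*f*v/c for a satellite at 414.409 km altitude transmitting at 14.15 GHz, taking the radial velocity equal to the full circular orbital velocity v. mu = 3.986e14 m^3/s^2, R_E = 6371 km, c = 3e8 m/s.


r = 6.785409e+06 m
v = sqrt(mu/r) = 7664.4436 m/s (worst-case radial velocity)
f = 14.15 GHz = 1.415e+10 Hz
fd = 2*f*v/c = 2*1.415e+10*7664.4436/3.0e+08
fd = 723012.5116 Hz

723012.5116 Hz


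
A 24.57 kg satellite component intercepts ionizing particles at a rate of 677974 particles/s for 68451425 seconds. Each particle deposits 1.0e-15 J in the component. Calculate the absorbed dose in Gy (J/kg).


Total energy deposited = rate * time * E_per
  = 677974 * 68451425 * 1.0e-15 = 0.04640829 J
Dose = E_total / mass = 0.04640829 / 24.57
Dose = 0.001888819 Gy

0.0019 Gy


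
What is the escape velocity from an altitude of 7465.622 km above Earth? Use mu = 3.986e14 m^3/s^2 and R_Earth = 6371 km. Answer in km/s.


r = 6371.0 + 7465.622 = 13836.6220 km = 1.3836622e+07 m
v_esc = sqrt(2*mu/r) = sqrt(2*3.986e14 / 1.3836622e+07)
v_esc = 7590.4689 m/s = 7.5905 km/s

7.5905 km/s


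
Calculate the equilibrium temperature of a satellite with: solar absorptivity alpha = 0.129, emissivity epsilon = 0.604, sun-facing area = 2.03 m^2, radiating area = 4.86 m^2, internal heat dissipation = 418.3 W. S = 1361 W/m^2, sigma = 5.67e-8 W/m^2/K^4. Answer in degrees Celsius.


Numerator = alpha*S*A_sun + Q_int = 0.129*1361*2.03 + 418.3 = 774.7051 W
Denominator = eps*sigma*A_rad = 0.604*5.67e-8*4.86 = 1.6643945e-07 W/K^4
T^4 = 4.6545761e+09 K^4
T = 261.1981 K = -11.9519 C

-11.9519 degrees Celsius


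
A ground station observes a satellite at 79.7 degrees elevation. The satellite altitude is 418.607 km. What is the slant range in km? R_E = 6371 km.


h = 418.607 km, el = 79.7 deg
d = -R_E*sin(el) + sqrt((R_E*sin(el))^2 + 2*R_E*h + h^2)
d = -6371.0000*sin(1.3910) + sqrt((6371.0000*0.983885)^2 + 2*6371.0000*418.607 + 418.607^2)
d = 425.0310 km

425.0310 km


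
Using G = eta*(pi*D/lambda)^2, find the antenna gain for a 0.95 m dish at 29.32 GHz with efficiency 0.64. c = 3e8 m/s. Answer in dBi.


lambda = c/f = 3e8 / 2.932e+10 = 0.01023192 m
G = eta*(pi*D/lambda)^2 = 0.64*(pi*0.95/0.01023192)^2
G = 54451.8140 (linear)
G = 10*log10(54451.8140) = 47.3601 dBi

47.3601 dBi


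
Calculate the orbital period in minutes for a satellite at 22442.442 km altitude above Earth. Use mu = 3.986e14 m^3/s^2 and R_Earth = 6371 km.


r = 28813.4420 km = 2.8813442e+07 m
T = 2*pi*sqrt(r^3/mu) = 2*pi*sqrt(2.3921336e+22 / 3.986e14)
T = 48674.7728 s = 811.2462 min

811.2462 minutes


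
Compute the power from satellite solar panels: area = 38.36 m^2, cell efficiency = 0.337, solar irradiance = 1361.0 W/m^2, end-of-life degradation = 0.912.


P = area * eta * S * degradation
P = 38.36 * 0.337 * 1361.0 * 0.912
P = 16045.8033 W

16045.8033 W


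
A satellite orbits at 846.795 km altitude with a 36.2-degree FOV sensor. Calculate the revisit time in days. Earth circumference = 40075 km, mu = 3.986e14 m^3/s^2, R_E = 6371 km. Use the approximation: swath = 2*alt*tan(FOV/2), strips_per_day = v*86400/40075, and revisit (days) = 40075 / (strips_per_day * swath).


swath = 2*846.795*tan(0.3159046) = 553.5505 km
v = sqrt(mu/r) = 7431.3271 m/s = 7.4313 km/s
strips/day = v*86400/40075 = 7.4313*86400/40075 = 16.0216
coverage/day = strips * swath = 16.0216 * 553.5505 = 8868.7796 km
revisit = 40075 / 8868.7796 = 4.5187 days

4.5187 days


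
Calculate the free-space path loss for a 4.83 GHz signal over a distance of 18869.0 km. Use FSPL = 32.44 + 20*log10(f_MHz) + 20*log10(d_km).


f = 4.83 GHz = 4830.0000 MHz
d = 18869.0 km
FSPL = 32.44 + 20*log10(4830.0000) + 20*log10(18869.0)
FSPL = 32.44 + 73.6789 + 85.5150
FSPL = 191.6339 dB

191.6339 dB


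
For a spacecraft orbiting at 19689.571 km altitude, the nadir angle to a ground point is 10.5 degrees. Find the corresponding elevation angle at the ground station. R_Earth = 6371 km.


r = R_E + alt = 26060.5710 km
Law of sines in the satellite / Earth-center / ground-point triangle:
  sin(nadir)/R_E = sin(90 + el)/r  =>  cos(el) = (r/R_E)*sin(nadir)
cos(el) = (26060.5710 / 6371.0000) * sin(10.5 deg) = 0.7454343
el = arccos(0.7454343) = 41.8036 deg
(Earth-central angle = 90 - nadir - el = 37.6964 deg)

41.8036 degrees


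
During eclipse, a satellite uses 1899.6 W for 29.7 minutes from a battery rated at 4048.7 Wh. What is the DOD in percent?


E_used = P * t / 60 = 1899.6 * 29.7 / 60 = 940.3020 Wh
DOD = E_used / E_total * 100 = 940.3020 / 4048.7 * 100
DOD = 23.2248 %

23.2248 %


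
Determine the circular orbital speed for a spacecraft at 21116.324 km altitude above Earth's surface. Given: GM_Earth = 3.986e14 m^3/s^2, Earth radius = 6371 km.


r = R_E + alt = 6371.0 + 21116.324 = 27487.3240 km = 2.7487324e+07 m
v = sqrt(mu/r) = sqrt(3.986e14 / 2.7487324e+07) = 3808.0480 m/s = 3.8080 km/s

3.8080 km/s


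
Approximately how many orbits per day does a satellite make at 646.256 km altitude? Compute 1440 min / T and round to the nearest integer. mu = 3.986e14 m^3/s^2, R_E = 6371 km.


r = 7.017256e+06 m
T = 2*pi*sqrt(r^3/mu) = 5850.0853 s = 97.5014 min
revs/day = 1440 / 97.5014 = 14.7690
Rounded: 15 revolutions per day

15 revolutions per day


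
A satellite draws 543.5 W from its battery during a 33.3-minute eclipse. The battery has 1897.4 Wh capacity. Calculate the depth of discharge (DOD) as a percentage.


E_used = P * t / 60 = 543.5 * 33.3 / 60 = 301.6425 Wh
DOD = E_used / E_total * 100 = 301.6425 / 1897.4 * 100
DOD = 15.8977 %

15.8977 %


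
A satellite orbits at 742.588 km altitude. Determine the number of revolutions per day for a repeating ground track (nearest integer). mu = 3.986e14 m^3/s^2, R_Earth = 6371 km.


r = 7.113588e+06 m
T = 2*pi*sqrt(r^3/mu) = 5970.9617 s = 99.5160 min
revs/day = 1440 / 99.5160 = 14.4700
Rounded: 14 revolutions per day

14 revolutions per day


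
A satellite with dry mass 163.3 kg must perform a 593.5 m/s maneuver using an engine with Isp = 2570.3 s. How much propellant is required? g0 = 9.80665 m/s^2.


ve = Isp * g0 = 2570.3 * 9.80665 = 25206.032495 m/s
mass ratio = exp(dv/ve) = exp(593.5/25206.032495) = 1.02382535
m_prop = m_dry * (mr - 1) = 163.3 * (1.02382535 - 1)
m_prop = 3.8907 kg

3.8907 kg


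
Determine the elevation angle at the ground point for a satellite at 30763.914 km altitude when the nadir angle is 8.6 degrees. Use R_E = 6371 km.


r = R_E + alt = 37134.9140 km
Law of sines in the satellite / Earth-center / ground-point triangle:
  sin(nadir)/R_E = sin(90 + el)/r  =>  cos(el) = (r/R_E)*sin(nadir)
cos(el) = (37134.9140 / 6371.0000) * sin(8.6 deg) = 0.8716029
el = arccos(0.8716029) = 29.3546 deg
(Earth-central angle = 90 - nadir - el = 52.0454 deg)

29.3546 degrees


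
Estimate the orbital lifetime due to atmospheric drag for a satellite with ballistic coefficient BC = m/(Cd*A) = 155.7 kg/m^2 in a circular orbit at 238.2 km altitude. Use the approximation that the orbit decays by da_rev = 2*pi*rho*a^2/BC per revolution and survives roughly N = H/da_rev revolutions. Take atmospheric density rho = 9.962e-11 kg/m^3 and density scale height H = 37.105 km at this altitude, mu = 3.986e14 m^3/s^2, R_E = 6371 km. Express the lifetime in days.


a = R_E + alt = 6609.2000 km = 6.6092e+06 m
da_rev = 2*pi*rho*a^2/BC = 2*pi*9.962e-11*(6.6092e+06)^2/155.7 = 175.604476 m per revolution
N = H/da_rev = 37105.0000 m / 175.604476 m = 211.2987 revolutions
P = 2*pi*sqrt(a^3/mu) = 5347.3002 s
lifetime = N*P = 211.2987 * 5347.3002 = 1.1298776e+06 s = 13.0773 days

13.0773 days


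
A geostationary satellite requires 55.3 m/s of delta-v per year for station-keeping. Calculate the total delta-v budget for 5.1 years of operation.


dV = rate * years = 55.3 * 5.1
dV = 282.0300 m/s

282.0300 m/s


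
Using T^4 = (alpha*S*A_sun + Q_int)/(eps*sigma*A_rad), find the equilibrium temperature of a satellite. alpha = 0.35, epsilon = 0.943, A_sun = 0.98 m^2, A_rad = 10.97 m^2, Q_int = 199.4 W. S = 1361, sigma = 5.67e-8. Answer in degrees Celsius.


Numerator = alpha*S*A_sun + Q_int = 0.35*1361*0.98 + 199.4 = 666.2230 W
Denominator = eps*sigma*A_rad = 0.943*5.67e-8*10.97 = 5.8654506e-07 W/K^4
T^4 = 1.1358428e+09 K^4
T = 183.5818 K = -89.5682 C

-89.5682 degrees Celsius


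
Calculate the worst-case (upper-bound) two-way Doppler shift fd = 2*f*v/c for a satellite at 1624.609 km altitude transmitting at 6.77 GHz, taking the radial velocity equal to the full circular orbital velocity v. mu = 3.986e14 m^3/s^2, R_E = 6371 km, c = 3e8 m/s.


r = 7.995609e+06 m
v = sqrt(mu/r) = 7060.6206 m/s (worst-case radial velocity)
f = 6.77 GHz = 6.77e+09 Hz
fd = 2*f*v/c = 2*6.77e+09*7060.6206/3.0e+08
fd = 318669.3413 Hz

318669.3413 Hz


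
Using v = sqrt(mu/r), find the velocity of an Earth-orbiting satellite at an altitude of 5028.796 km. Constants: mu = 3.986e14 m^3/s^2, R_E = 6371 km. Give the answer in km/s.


r = R_E + alt = 6371.0 + 5028.796 = 11399.7960 km = 1.1399796e+07 m
v = sqrt(mu/r) = sqrt(3.986e14 / 1.1399796e+07) = 5913.1665 m/s = 5.9132 km/s

5.9132 km/s


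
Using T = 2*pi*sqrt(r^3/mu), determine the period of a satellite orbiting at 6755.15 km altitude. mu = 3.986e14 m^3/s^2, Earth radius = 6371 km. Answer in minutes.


r = 13126.1500 km = 1.312615e+07 m
T = 2*pi*sqrt(r^3/mu) = 2*pi*sqrt(2.2615807e+21 / 3.986e14)
T = 14966.3971 s = 249.4400 min

249.4400 minutes


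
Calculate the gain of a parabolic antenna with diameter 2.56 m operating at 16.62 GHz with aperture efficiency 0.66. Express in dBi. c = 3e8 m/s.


lambda = c/f = 3e8 / 1.662e+10 = 0.01805054 m
G = eta*(pi*D/lambda)^2 = 0.66*(pi*2.56/0.01805054)^2
G = 131021.6731 (linear)
G = 10*log10(131021.6731) = 51.1734 dBi

51.1734 dBi


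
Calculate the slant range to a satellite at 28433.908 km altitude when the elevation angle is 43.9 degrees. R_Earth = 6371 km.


h = 28433.908 km, el = 43.9 deg
d = -R_E*sin(el) + sqrt((R_E*sin(el))^2 + 2*R_E*h + h^2)
d = -6371.0000*sin(0.7661995) + sqrt((6371.0000*0.6934018)^2 + 2*6371.0000*28433.908 + 28433.908^2)
d = 30083.1736 km

30083.1736 km


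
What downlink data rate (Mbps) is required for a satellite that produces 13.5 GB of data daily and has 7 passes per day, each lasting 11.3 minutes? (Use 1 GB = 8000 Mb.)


total contact time = 7 * 11.3 * 60 = 4746.0000 s
data = 13.5 GB = 108000.0000 Mb
rate = 108000.0000 / 4746.0000 = 22.7560 Mbps

22.7560 Mbps


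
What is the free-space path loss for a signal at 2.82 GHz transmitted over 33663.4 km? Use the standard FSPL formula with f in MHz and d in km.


f = 2.82 GHz = 2820.0000 MHz
d = 33663.4 km
FSPL = 32.44 + 20*log10(2820.0000) + 20*log10(33663.4)
FSPL = 32.44 + 69.0050 + 90.5432
FSPL = 191.9881 dB

191.9881 dB


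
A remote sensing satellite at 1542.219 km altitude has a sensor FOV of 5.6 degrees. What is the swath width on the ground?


FOV = 5.6 deg = 0.09773844 rad
swath = 2 * alt * tan(FOV/2) = 2 * 1542.219 * tan(0.04886922)
swath = 2 * 1542.219 * 0.04890816
swath = 150.8542 km

150.8542 km


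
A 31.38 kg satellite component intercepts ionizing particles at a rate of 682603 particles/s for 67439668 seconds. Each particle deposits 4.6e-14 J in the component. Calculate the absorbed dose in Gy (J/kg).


Total energy deposited = rate * time * E_per
  = 682603 * 67439668 * 4.6e-14 = 2.1176 J
Dose = E_total / mass = 2.1176 / 31.38
Dose = 0.06748209 Gy

0.0675 Gy


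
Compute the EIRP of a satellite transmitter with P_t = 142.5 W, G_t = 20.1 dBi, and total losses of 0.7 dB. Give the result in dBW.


Pt = 142.5 W = 21.5381 dBW
EIRP = Pt_dBW + Gt - losses = 21.5381 + 20.1 - 0.7 = 40.9381 dBW

40.9381 dBW


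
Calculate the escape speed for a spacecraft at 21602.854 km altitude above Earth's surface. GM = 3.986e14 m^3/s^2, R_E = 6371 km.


r = 6371.0 + 21602.854 = 27973.8540 km = 2.7973854e+07 m
v_esc = sqrt(2*mu/r) = sqrt(2*3.986e14 / 2.7973854e+07)
v_esc = 5338.3555 m/s = 5.3384 km/s

5.3384 km/s


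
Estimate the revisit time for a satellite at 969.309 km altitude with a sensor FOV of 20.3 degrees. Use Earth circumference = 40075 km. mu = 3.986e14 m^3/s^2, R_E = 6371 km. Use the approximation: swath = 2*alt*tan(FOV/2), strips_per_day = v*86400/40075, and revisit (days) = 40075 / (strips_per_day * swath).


swath = 2*969.309*tan(0.1771509) = 347.0662 km
v = sqrt(mu/r) = 7369.0495 m/s = 7.3690 km/s
strips/day = v*86400/40075 = 7.3690*86400/40075 = 15.8874
coverage/day = strips * swath = 15.8874 * 347.0662 = 5513.9646 km
revisit = 40075 / 5513.9646 = 7.2679 days

7.2679 days


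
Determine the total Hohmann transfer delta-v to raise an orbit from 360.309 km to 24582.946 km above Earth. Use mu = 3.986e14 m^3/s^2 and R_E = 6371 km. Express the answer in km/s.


r1 = 6731.3090 km = 6.731309e+06 m
r2 = 30953.9460 km = 3.0953946e+07 m
dv1 = sqrt(mu/r1)*(sqrt(2*r2/(r1+r2)) - 1) = 2167.7530 m/s
dv2 = sqrt(mu/r2)*(1 - sqrt(2*r1/(r1+r2))) = 1443.6667 m/s
total dv = |dv1| + |dv2| = 2167.7530 + 1443.6667 = 3611.4197 m/s = 3.6114 km/s

3.6114 km/s


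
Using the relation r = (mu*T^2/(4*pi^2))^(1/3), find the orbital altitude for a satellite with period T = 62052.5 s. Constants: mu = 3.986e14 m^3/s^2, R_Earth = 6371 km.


T = 62052.5 s
r = (mu*T^2/(4*pi^2))^(1/3) = (3.986e14 * 62052.5^2 / (4*pi^2))^(1/3)
r = 3.3876514e+07 m = 33876.5136 km
alt = r - R_E = 33876.5136 - 6371 = 27505.5136 km

27505.5136 km


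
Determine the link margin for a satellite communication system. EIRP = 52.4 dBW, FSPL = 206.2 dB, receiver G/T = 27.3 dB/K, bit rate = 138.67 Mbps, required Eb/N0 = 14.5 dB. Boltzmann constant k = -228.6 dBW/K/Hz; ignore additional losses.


C/N0 = EIRP - FSPL + G/T - k = 52.4 - 206.2 + 27.3 - (-228.6)
C/N0 = 102.1000 dB-Hz
R_b = 138.67 Mbps = 1.3867e+08 bps -> 10*log10(R_b) = 81.4198 dB-Hz
Eb/N0 = C/N0 - 10*log10(R_b) = 102.1000 - 81.4198 = 20.6802 dB
Margin = Eb/N0 - Eb/N0_req = 20.6802 - 14.5 = 6.1802 dB (link closes)

6.1802 dB


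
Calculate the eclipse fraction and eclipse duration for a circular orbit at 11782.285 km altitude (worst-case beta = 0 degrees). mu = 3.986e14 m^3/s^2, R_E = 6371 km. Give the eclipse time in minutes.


r = 18153.2850 km
T = 405.6886 min
Eclipse fraction = arcsin(R_E/r)/pi = arcsin(6371.0000/18153.2850)/pi
= arcsin(0.3509558)/pi = 0.1141433
Eclipse duration = 0.1141433 * 405.6886 = 46.3066 min

46.3066 minutes


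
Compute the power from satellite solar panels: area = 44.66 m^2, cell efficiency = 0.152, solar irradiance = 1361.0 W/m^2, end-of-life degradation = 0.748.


P = area * eta * S * degradation
P = 44.66 * 0.152 * 1361.0 * 0.748
P = 6910.6998 W

6910.6998 W


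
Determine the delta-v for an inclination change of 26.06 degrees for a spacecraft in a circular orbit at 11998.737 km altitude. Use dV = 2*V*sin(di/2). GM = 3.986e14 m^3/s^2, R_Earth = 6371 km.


r = 18369.7370 km = 1.8369737e+07 m
V = sqrt(mu/r) = 4658.1898 m/s
di = 26.06 deg = 0.4548328 rad
dV = 2*V*sin(di/2) = 2*4658.1898*sin(0.2274164)
dV = 2100.4821 m/s = 2.1005 km/s

2.1005 km/s


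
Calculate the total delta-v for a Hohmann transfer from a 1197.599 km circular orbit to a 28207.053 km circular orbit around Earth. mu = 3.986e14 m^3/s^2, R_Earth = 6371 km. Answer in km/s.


r1 = 7568.5990 km = 7.568599e+06 m
r2 = 34578.0530 km = 3.4578053e+07 m
dv1 = sqrt(mu/r1)*(sqrt(2*r2/(r1+r2)) - 1) = 2038.9050 m/s
dv2 = sqrt(mu/r2)*(1 - sqrt(2*r1/(r1+r2))) = 1360.4805 m/s
total dv = |dv1| + |dv2| = 2038.9050 + 1360.4805 = 3399.3855 m/s = 3.3994 km/s

3.3994 km/s


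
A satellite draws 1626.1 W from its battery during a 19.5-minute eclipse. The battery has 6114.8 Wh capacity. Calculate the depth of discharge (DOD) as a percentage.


E_used = P * t / 60 = 1626.1 * 19.5 / 60 = 528.4825 Wh
DOD = E_used / E_total * 100 = 528.4825 / 6114.8 * 100
DOD = 8.6427 %

8.6427 %


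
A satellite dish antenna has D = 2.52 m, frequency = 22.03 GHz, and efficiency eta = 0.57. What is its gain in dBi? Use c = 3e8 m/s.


lambda = c/f = 3e8 / 2.203e+10 = 0.01361779 m
G = eta*(pi*D/lambda)^2 = 0.57*(pi*2.52/0.01361779)^2
G = 192646.9632 (linear)
G = 10*log10(192646.9632) = 52.8476 dBi

52.8476 dBi


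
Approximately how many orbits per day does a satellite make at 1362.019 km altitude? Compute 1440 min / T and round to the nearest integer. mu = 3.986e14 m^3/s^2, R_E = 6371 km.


r = 7.733019e+06 m
T = 2*pi*sqrt(r^3/mu) = 6767.6024 s = 112.7934 min
revs/day = 1440 / 112.7934 = 12.7667
Rounded: 13 revolutions per day

13 revolutions per day


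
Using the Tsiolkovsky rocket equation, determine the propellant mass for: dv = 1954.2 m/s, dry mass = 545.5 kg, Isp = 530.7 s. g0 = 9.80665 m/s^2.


ve = Isp * g0 = 530.7 * 9.80665 = 5204.389155 m/s
mass ratio = exp(dv/ve) = exp(1954.2/5204.389155) = 1.45570563
m_prop = m_dry * (mr - 1) = 545.5 * (1.45570563 - 1)
m_prop = 248.5874 kg

248.5874 kg


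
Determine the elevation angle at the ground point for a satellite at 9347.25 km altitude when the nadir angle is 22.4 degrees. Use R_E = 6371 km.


r = R_E + alt = 15718.2500 km
Law of sines in the satellite / Earth-center / ground-point triangle:
  sin(nadir)/R_E = sin(90 + el)/r  =>  cos(el) = (r/R_E)*sin(nadir)
cos(el) = (15718.2500 / 6371.0000) * sin(22.4 deg) = 0.94016
el = arccos(0.94016) = 19.9216 deg
(Earth-central angle = 90 - nadir - el = 47.6784 deg)

19.9216 degrees


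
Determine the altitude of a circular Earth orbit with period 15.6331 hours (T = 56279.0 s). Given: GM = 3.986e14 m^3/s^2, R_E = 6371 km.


T = 56279.0 s
r = (mu*T^2/(4*pi^2))^(1/3) = (3.986e14 * 56279.0^2 / (4*pi^2))^(1/3)
r = 3.1741207e+07 m = 31741.2067 km
alt = r - R_E = 31741.2067 - 6371 = 25370.2067 km

25370.2067 km


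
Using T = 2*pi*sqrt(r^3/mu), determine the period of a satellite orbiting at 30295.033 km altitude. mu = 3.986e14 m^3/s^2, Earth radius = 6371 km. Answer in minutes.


r = 36666.0330 km = 3.6666033e+07 m
T = 2*pi*sqrt(r^3/mu) = 2*pi*sqrt(4.9293741e+22 / 3.986e14)
T = 69872.6329 s = 1164.5439 min

1164.5439 minutes


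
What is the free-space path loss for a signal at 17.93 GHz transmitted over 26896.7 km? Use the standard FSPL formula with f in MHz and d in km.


f = 17.93 GHz = 17930.0000 MHz
d = 26896.7 km
FSPL = 32.44 + 20*log10(17930.0000) + 20*log10(26896.7)
FSPL = 32.44 + 85.0716 + 88.5940
FSPL = 206.1056 dB

206.1056 dB


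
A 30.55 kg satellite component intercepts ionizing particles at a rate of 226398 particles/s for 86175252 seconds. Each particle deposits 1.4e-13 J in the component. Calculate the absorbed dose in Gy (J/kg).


Total energy deposited = rate * time * E_per
  = 226398 * 86175252 * 1.4e-13 = 2.7314 J
Dose = E_total / mass = 2.7314 / 30.55
Dose = 0.08940709 Gy

0.0894 Gy


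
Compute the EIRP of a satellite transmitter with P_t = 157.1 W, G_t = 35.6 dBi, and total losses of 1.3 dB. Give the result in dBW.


Pt = 157.1 W = 21.9618 dBW
EIRP = Pt_dBW + Gt - losses = 21.9618 + 35.6 - 1.3 = 56.2618 dBW

56.2618 dBW


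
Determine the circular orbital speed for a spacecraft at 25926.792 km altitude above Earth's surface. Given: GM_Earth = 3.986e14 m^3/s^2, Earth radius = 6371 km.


r = R_E + alt = 6371.0 + 25926.792 = 32297.7920 km = 3.2297792e+07 m
v = sqrt(mu/r) = sqrt(3.986e14 / 3.2297792e+07) = 3513.0330 m/s = 3.5130 km/s

3.5130 km/s


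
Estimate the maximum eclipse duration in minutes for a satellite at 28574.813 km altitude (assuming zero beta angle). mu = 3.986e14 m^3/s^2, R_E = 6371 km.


r = 34945.8130 km
T = 1083.5593 min
Eclipse fraction = arcsin(R_E/r)/pi = arcsin(6371.0000/34945.8130)/pi
= arcsin(0.1823108)/pi = 0.05835771
Eclipse duration = 0.05835771 * 1083.5593 = 63.2340 min

63.2340 minutes


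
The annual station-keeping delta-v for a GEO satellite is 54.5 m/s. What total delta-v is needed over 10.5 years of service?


dV = rate * years = 54.5 * 10.5
dV = 572.2500 m/s

572.2500 m/s


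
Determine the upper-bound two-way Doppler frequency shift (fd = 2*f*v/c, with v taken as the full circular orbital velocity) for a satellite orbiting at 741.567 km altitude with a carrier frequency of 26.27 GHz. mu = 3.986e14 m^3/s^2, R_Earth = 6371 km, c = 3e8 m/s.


r = 7.112567e+06 m
v = sqrt(mu/r) = 7486.0972 m/s (worst-case radial velocity)
f = 26.27 GHz = 2.627e+10 Hz
fd = 2*f*v/c = 2*2.627e+10*7486.0972/3.0e+08
fd = 1.3110652e+06 Hz

1.3111e+06 Hz


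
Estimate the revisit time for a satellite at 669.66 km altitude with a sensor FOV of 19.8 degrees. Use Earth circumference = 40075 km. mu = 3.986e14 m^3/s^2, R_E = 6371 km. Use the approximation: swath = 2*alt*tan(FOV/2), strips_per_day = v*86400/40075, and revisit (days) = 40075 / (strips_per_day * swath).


swath = 2*669.66*tan(0.1727876) = 233.7488 km
v = sqrt(mu/r) = 7524.2282 m/s = 7.5242 km/s
strips/day = v*86400/40075 = 7.5242*86400/40075 = 16.2219
coverage/day = strips * swath = 16.2219 * 233.7488 = 3791.8529 km
revisit = 40075 / 3791.8529 = 10.5687 days

10.5687 days


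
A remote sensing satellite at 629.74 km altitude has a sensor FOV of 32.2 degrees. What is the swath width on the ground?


FOV = 32.2 deg = 0.561996 rad
swath = 2 * alt * tan(FOV/2) = 2 * 629.74 * tan(0.280998)
swath = 2 * 629.74 * 0.2886352
swath = 363.5302 km

363.5302 km


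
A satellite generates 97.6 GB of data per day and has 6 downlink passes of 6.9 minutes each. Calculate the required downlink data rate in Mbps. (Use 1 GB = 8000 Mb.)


total contact time = 6 * 6.9 * 60 = 2484.0000 s
data = 97.6 GB = 780800.0000 Mb
rate = 780800.0000 / 2484.0000 = 314.3317 Mbps

314.3317 Mbps


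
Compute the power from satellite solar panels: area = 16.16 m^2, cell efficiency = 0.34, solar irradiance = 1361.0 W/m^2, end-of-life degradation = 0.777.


P = area * eta * S * degradation
P = 16.16 * 0.34 * 1361.0 * 0.777
P = 5810.3115 W

5810.3115 W


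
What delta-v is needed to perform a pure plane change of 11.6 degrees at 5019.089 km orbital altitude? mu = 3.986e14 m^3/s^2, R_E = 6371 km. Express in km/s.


r = 11390.0890 km = 1.1390089e+07 m
V = sqrt(mu/r) = 5915.6857 m/s
di = 11.6 deg = 0.2024582 rad
dV = 2*V*sin(di/2) = 2*5915.6857*sin(0.1012291)
dV = 1195.6346 m/s = 1.1956 km/s

1.1956 km/s


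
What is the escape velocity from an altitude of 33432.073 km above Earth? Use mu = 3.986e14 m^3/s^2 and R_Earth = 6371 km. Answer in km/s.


r = 6371.0 + 33432.073 = 39803.0730 km = 3.9803073e+07 m
v_esc = sqrt(2*mu/r) = sqrt(2*3.986e14 / 3.9803073e+07)
v_esc = 4475.3329 m/s = 4.4753 km/s

4.4753 km/s


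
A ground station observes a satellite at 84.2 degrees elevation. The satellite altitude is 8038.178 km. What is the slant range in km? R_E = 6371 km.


h = 8038.178 km, el = 84.2 deg
d = -R_E*sin(el) + sqrt((R_E*sin(el))^2 + 2*R_E*h + h^2)
d = -6371.0000*sin(1.4696) + sqrt((6371.0000*0.9948807)^2 + 2*6371.0000*8038.178 + 8038.178^2)
d = 8056.4020 km

8056.4020 km


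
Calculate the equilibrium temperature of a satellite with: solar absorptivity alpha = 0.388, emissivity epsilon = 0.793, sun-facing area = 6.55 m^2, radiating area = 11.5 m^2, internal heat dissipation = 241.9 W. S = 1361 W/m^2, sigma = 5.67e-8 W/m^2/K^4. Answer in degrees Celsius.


Numerator = alpha*S*A_sun + Q_int = 0.388*1361*6.55 + 241.9 = 3700.7454 W
Denominator = eps*sigma*A_rad = 0.793*5.67e-8*11.5 = 5.1707565e-07 W/K^4
T^4 = 7.1570676e+09 K^4
T = 290.8599 K = 17.7099 C

17.7099 degrees Celsius


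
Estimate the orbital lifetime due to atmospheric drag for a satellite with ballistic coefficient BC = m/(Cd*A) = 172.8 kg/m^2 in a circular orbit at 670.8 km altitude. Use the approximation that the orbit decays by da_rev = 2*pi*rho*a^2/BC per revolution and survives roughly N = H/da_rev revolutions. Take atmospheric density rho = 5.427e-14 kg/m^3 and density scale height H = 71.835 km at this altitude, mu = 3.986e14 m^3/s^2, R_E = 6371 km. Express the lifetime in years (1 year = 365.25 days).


a = R_E + alt = 7041.8000 km = 7.0418e+06 m
da_rev = 2*pi*rho*a^2/BC = 2*pi*5.427e-14*(7.0418e+06)^2/172.8 = 0.0978505619 m per revolution
N = H/da_rev = 71835.0000 m / 0.0978505619 m = 734129.6623 revolutions
P = 2*pi*sqrt(a^3/mu) = 5880.8046 s
lifetime = N*P = 734129.6623 * 5880.8046 = 4.3172731e+09 s = 49968.4387 days
years = 49968.4387 / 365.25 = 136.8061 years

136.8061 years


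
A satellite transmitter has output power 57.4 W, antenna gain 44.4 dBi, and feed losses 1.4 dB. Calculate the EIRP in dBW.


Pt = 57.4 W = 17.5891 dBW
EIRP = Pt_dBW + Gt - losses = 17.5891 + 44.4 - 1.4 = 60.5891 dBW

60.5891 dBW


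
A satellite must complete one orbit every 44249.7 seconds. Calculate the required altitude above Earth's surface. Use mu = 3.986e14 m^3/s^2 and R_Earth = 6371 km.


T = 44249.7 s
r = (mu*T^2/(4*pi^2))^(1/3) = (3.986e14 * 44249.7^2 / (4*pi^2))^(1/3)
r = 2.7039547e+07 m = 27039.5467 km
alt = r - R_E = 27039.5467 - 6371 = 20668.5467 km

20668.5467 km


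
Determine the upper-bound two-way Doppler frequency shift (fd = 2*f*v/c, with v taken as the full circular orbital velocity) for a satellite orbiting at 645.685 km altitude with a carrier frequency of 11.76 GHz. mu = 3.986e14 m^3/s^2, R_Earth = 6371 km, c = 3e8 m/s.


r = 7.016685e+06 m
v = sqrt(mu/r) = 7537.0719 m/s (worst-case radial velocity)
f = 11.76 GHz = 1.176e+10 Hz
fd = 2*f*v/c = 2*1.176e+10*7537.0719/3.0e+08
fd = 590906.4354 Hz

590906.4354 Hz


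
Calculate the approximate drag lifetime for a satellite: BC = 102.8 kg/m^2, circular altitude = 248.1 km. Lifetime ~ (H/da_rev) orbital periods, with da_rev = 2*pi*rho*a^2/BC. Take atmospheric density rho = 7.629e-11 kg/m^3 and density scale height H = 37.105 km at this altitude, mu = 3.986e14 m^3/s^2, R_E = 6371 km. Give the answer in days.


a = R_E + alt = 6619.1000 km = 6.6191e+06 m
da_rev = 2*pi*rho*a^2/BC = 2*pi*7.629e-11*(6.6191e+06)^2/102.8 = 204.292420 m per revolution
N = H/da_rev = 37105.0000 m / 204.292420 m = 181.6269 revolutions
P = 2*pi*sqrt(a^3/mu) = 5359.3193 s
lifetime = N*P = 181.6269 * 5359.3193 = 973396.5829 s = 11.2662 days

11.2662 days
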